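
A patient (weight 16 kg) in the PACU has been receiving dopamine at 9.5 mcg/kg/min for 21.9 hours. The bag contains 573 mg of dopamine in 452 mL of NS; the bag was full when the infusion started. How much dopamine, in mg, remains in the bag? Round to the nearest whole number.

Dose = 9.5 mcg/kg/min × 16 kg = 152 mcg/min
152 mcg/min × 60 min/hr = 9120 mcg/hr
Concentration = 573 mg ÷ 452 mL = 1.267699 mg/mL = 1267.699 mcg/mL
Rate = 9120 mcg/hr ÷ 1267.699 mcg/mL = 7.194136 mL/hr
Volume infused = 7.194136 mL/hr × 21.9 hr = 157.5516 mL
Volume remaining = 452 − 157.5516 = 294.4484 mL
Drug remaining = 294.4484 mL × 1267.699 mcg/mL = 373272 mcg = 373.272 mg

373 mg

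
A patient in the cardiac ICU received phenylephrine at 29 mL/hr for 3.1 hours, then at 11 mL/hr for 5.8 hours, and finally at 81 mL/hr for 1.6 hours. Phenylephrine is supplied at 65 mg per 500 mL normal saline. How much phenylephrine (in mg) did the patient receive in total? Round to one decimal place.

36.8 mg

Concentration = 65 mg ÷ 500 mL = 0.13 mg/mL
Stage 1: 29 mL/hr × 3.1 hr = 89.9 mL → 89.9 mL × 0.13 mg/mL = 11.687 mg
Stage 2: 11 mL/hr × 5.8 hr = 63.8 mL → 63.8 mL × 0.13 mg/mL = 8.294 mg
Stage 3: 81 mL/hr × 1.6 hr = 129.6 mL → 129.6 mL × 0.13 mg/mL = 16.848 mg
Total = 11.687 + 8.294 + 16.848 = 36.829 mg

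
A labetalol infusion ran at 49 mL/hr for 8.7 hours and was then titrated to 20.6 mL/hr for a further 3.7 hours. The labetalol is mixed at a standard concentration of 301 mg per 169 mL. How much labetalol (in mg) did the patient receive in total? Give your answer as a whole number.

895 mg

Concentration = 301 mg ÷ 169 mL = 1.781065 mg/mL
Stage 1: 49 mL/hr × 8.7 hr = 426.3 mL → 426.3 mL × 1.781065 mg/mL = 759.268 mg
Stage 2: 20.6 mL/hr × 3.7 hr = 76.22 mL → 76.22 mL × 1.781065 mg/mL = 135.7528 mg
Total = 759.268 + 135.7528 = 895.0208 mg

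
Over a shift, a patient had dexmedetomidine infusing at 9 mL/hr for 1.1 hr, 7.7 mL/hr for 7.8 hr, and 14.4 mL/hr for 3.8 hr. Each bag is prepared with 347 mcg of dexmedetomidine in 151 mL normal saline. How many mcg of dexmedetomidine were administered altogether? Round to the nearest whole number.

Concentration = 347 mcg ÷ 151 mL = 2.298013 mcg/mL
Stage 1: 9 mL/hr × 1.1 hr = 9.9 mL → 9.9 mL × 2.298013 mcg/mL = 22.75033 mcg
Stage 2: 7.7 mL/hr × 7.8 hr = 60.06 mL → 60.06 mL × 2.298013 mcg/mL = 138.0187 mcg
Stage 3: 14.4 mL/hr × 3.8 hr = 54.72 mL → 54.72 mL × 2.298013 mcg/mL = 125.7473 mcg
Total = 22.75033 + 138.0187 + 125.7473 = 286.5163 mcg

287 mcg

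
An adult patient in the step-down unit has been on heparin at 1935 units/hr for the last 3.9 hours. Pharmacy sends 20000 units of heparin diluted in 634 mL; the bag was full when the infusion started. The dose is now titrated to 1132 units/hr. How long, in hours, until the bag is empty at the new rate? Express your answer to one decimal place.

Initial rate:
Concentration = 20000 units ÷ 634 mL = 31.54574 units/mL
Rate = 1935 units/hr ÷ 31.54574 units/mL = 61.3395 mL/hr
Volume infused so far = 61.3395 mL/hr × 3.9 hr = 239.2241 mL
Volume remaining = 634 − 239.2241 = 394.7759 mL
New rate:
Rate = 1132 units/hr ÷ 31.54574 units/mL = 35.8844 mL/hr
Time remaining = 394.7759 mL ÷ 35.8844 mL/hr = 11.00133 hr

11.0 hours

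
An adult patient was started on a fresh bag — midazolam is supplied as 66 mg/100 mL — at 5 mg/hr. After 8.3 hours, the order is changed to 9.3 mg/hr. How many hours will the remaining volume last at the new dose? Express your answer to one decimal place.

2.6 hours

Initial rate:
Concentration = 66 mg ÷ 100 mL = 0.66 mg/mL
Rate = 5 mg/hr ÷ 0.66 mg/mL = 7.575758 mL/hr
Volume infused so far = 7.575758 mL/hr × 8.3 hr = 62.87879 mL
Volume remaining = 100 − 62.87879 = 37.12121 mL
New rate:
Rate = 9.3 mg/hr ÷ 0.66 mg/mL = 14.09091 mL/hr
Time remaining = 37.12121 mL ÷ 14.09091 mL/hr = 2.634409 hr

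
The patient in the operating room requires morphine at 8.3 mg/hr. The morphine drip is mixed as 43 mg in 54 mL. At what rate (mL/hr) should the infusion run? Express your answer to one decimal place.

Concentration = 43 mg ÷ 54 mL = 0.7962963 mg/mL
Rate = 8.3 mg/hr ÷ 0.7962963 mg/mL = 10.42326 mL/hr

10.4 mL/hr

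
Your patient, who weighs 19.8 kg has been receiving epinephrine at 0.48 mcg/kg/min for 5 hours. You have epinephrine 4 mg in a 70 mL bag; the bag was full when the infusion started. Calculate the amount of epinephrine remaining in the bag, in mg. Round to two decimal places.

Dose = 0.48 mcg/kg/min × 19.8 kg = 9.504 mcg/min
9.504 mcg/min × 60 min/hr = 570.24 mcg/hr
Concentration = 4 mg ÷ 70 mL = 0.05714286 mg/mL = 57.14286 mcg/mL
Rate = 570.24 mcg/hr ÷ 57.14286 mcg/mL = 9.9792 mL/hr
Volume infused = 9.9792 mL/hr × 5 hr = 49.896 mL
Volume remaining = 70 − 49.896 = 20.104 mL
Drug remaining = 20.104 mL × 57.14286 mcg/mL = 1148.8 mcg = 1.1488 mg

1.15 mg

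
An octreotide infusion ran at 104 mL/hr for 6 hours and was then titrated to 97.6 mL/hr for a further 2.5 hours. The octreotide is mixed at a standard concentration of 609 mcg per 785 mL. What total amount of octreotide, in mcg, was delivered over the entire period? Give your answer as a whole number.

673 mcg

Concentration = 609 mcg ÷ 785 mL = 0.7757962 mcg/mL
Stage 1: 104 mL/hr × 6 hr = 624 mL → 624 mL × 0.7757962 mcg/mL = 484.0968 mcg
Stage 2: 97.6 mL/hr × 2.5 hr = 244 mL → 244 mL × 0.7757962 mcg/mL = 189.2943 mcg
Total = 484.0968 + 189.2943 = 673.3911 mcg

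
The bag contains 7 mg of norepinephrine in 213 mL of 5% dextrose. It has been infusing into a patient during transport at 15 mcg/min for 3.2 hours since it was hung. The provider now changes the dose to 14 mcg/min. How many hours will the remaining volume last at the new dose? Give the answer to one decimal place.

Initial rate:
15 mcg/min × 60 min/hr = 900 mcg/hr
Concentration = 7 mg ÷ 213 mL = 0.03286385 mg/mL = 32.86385 mcg/mL
Rate = 900 mcg/hr ÷ 32.86385 mcg/mL = 27.38571 mL/hr
Volume infused so far = 27.38571 mL/hr × 3.2 hr = 87.63429 mL
Volume remaining = 213 − 87.63429 = 125.3657 mL
New rate:
14 mcg/min × 60 min/hr = 840 mcg/hr
Rate = 840 mcg/hr ÷ 32.86385 mcg/mL = 25.56 mL/hr
Time remaining = 125.3657 mL ÷ 25.56 mL/hr = 4.904762 hr

4.9 hours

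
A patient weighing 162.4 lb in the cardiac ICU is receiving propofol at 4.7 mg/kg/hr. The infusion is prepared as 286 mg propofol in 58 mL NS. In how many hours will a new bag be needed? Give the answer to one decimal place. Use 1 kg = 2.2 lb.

Weight = 162.4 lb ÷ 2.2 lb/kg = 73.81818 kg
Dose = 4.7 mg/kg/hr × 73.81818 kg = 346.9455 mg/hr
Concentration = 286 mg ÷ 58 mL = 4.931034 mg/mL
Rate = 346.9455 mg/hr ÷ 4.931034 mg/mL = 70.35957 mL/hr
Duration = 58 mL ÷ 70.35957 mL/hr = 0.8243371 hr

0.8 hours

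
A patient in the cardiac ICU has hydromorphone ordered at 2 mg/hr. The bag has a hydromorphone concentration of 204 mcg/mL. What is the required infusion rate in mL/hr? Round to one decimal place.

9.8 mL/hr

Concentration = 204 mcg/mL = 0.204 mg/mL
Rate = 2 mg/hr ÷ 0.204 mg/mL = 9.803922 mL/hr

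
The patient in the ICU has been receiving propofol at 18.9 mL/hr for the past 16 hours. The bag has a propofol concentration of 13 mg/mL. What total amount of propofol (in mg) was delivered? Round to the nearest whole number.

Concentration = 13 mg/mL = 13000 mcg/mL
Drug rate = 18.9 mL/hr × 13000 mcg/mL = 245700 mcg/hr
Total = 245700 mcg/hr × 16 hr = 3931200 mcg = 3931.2 mg

3931 mg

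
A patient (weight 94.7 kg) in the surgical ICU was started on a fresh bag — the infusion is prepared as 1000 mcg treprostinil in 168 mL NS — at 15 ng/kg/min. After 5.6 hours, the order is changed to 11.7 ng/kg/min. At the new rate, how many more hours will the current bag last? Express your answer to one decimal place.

7.9 hours

Initial rate:
Dose = 15 ng/kg/min × 94.7 kg = 1420.5 ng/min
1420.5 ng/min × 60 min/hr = 85230 ng/hr
Concentration = 1000 mcg ÷ 168 mL = 5.952381 mcg/mL = 5952.381 ng/mL
Rate = 85230 ng/hr ÷ 5952.381 ng/mL = 14.31864 mL/hr
Volume infused so far = 14.31864 mL/hr × 5.6 hr = 80.18438 mL
Volume remaining = 168 − 80.18438 = 87.81562 mL
New rate:
Dose = 11.7 ng/kg/min × 94.7 kg = 1107.99 ng/min
1107.99 ng/min × 60 min/hr = 66479.4 ng/hr
Rate = 66479.4 ng/hr ÷ 5952.381 ng/mL = 11.16854 mL/hr
Time remaining = 87.81562 mL ÷ 11.16854 mL/hr = 7.862767 hr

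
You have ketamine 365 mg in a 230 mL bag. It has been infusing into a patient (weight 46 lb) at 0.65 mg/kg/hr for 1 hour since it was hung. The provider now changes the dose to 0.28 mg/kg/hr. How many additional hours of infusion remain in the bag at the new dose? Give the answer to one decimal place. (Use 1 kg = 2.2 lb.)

Initial rate:
Weight = 46 lb ÷ 2.2 lb/kg = 20.90909 kg
Dose = 0.65 mg/kg/hr × 20.90909 kg = 13.59091 mg/hr
Concentration = 365 mg ÷ 230 mL = 1.586957 mg/mL
Rate = 13.59091 mg/hr ÷ 1.586957 mg/mL = 8.564134 mL/hr
Volume infused so far = 8.564134 mL/hr × 1 hr = 8.564134 mL
Volume remaining = 230 − 8.564134 = 221.4359 mL
New rate:
Dose = 0.28 mg/kg/hr × 20.90909 kg = 5.854545 mg/hr
Rate = 5.854545 mg/hr ÷ 1.586957 mg/mL = 3.689166 mL/hr
Time remaining = 221.4359 mL ÷ 3.689166 mL/hr = 60.02329 hr

60.0 hours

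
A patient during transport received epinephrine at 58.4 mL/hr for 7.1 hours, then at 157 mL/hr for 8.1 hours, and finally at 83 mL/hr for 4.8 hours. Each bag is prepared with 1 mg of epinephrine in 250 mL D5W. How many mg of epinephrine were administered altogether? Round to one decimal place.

8.3 mg

Concentration = 1 mg ÷ 250 mL = 0.004 mg/mL
Stage 1: 58.4 mL/hr × 7.1 hr = 414.64 mL → 414.64 mL × 0.004 mg/mL = 1.65856 mg
Stage 2: 157 mL/hr × 8.1 hr = 1271.7 mL → 1271.7 mL × 0.004 mg/mL = 5.0868 mg
Stage 3: 83 mL/hr × 4.8 hr = 398.4 mL → 398.4 mL × 0.004 mg/mL = 1.5936 mg
Total = 1.65856 + 5.0868 + 1.5936 = 8.33896 mg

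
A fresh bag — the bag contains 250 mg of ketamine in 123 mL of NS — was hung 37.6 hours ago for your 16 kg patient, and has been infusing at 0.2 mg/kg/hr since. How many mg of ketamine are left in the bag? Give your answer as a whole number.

Dose = 0.2 mg/kg/hr × 16 kg = 3.2 mg/hr
Concentration = 250 mg ÷ 123 mL = 2.03252 mg/mL
Rate = 3.2 mg/hr ÷ 2.03252 mg/mL = 1.5744 mL/hr
Volume infused = 1.5744 mL/hr × 37.6 hr = 59.19744 mL
Volume remaining = 123 − 59.19744 = 63.80256 mL
Drug remaining = 63.80256 mL × 2.03252 mg/mL = 129.68 mg

130 mg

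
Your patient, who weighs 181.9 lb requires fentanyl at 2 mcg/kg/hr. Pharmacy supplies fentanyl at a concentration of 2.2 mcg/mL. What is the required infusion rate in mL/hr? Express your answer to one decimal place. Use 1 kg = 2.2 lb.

75.2 mL/hr

Weight = 181.9 lb ÷ 2.2 lb/kg = 82.68182 kg
Dose = 2 mcg/kg/hr × 82.68182 kg = 165.3636 mcg/hr
Rate = 165.3636 mcg/hr ÷ 2.2 mcg/mL = 75.16529 mL/hr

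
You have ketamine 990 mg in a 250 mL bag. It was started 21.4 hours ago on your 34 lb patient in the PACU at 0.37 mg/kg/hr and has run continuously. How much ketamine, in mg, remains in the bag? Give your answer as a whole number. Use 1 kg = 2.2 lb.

868 mg

Weight = 34 lb ÷ 2.2 lb/kg = 15.45455 kg
Dose = 0.37 mg/kg/hr × 15.45455 kg = 5.718182 mg/hr
Concentration = 990 mg ÷ 250 mL = 3.96 mg/mL
Rate = 5.718182 mg/hr ÷ 3.96 mg/mL = 1.443985 mL/hr
Volume infused = 1.443985 mL/hr × 21.4 hr = 30.90129 mL
Volume remaining = 250 − 30.90129 = 219.0987 mL
Drug remaining = 219.0987 mL × 3.96 mg/mL = 867.6309 mg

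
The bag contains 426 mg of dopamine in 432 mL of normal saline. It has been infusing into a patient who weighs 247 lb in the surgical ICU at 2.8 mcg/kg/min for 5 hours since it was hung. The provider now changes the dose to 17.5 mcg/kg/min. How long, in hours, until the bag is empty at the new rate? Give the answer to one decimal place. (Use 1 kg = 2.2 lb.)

Initial rate:
Weight = 247 lb ÷ 2.2 lb/kg = 112.2727 kg
Dose = 2.8 mcg/kg/min × 112.2727 kg = 314.3636 mcg/min
314.3636 mcg/min × 60 min/hr = 18861.82 mcg/hr
Concentration = 426 mg ÷ 432 mL = 0.9861111 mg/mL = 986.1111 mcg/mL
Rate = 18861.82 mcg/hr ÷ 986.1111 mcg/mL = 19.12748 mL/hr
Volume infused so far = 19.12748 mL/hr × 5 hr = 95.63739 mL
Volume remaining = 432 − 95.63739 = 336.3626 mL
New rate:
Dose = 17.5 mcg/kg/min × 112.2727 kg = 1964.773 mcg/min
1964.773 mcg/min × 60 min/hr = 117886.4 mcg/hr
Rate = 117886.4 mcg/hr ÷ 986.1111 mcg/mL = 119.5467 mL/hr
Time remaining = 336.3626 mL ÷ 119.5467 mL/hr = 2.81365 hr

2.8 hours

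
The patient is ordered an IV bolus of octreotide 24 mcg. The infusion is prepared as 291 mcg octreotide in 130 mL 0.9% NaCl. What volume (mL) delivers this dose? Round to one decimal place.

Concentration = 291 mcg ÷ 130 mL = 2.238462 mcg/mL
Volume = 24 mcg ÷ 2.238462 mcg/mL = 10.72165 mL

10.7 mL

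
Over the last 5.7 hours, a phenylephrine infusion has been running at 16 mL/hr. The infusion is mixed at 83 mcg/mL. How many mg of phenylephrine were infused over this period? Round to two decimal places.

Drug rate = 16 mL/hr × 83 mcg/mL = 1328 mcg/hr
Total = 1328 mcg/hr × 5.7 hr = 7569.6 mcg = 7.5696 mg

7.57 mg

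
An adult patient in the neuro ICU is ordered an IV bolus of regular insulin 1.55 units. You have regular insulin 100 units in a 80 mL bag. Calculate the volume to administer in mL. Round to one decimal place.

Concentration = 100 units ÷ 80 mL = 1.25 units/mL
Volume = 1.55 units ÷ 1.25 units/mL = 1.24 mL

1.2 mL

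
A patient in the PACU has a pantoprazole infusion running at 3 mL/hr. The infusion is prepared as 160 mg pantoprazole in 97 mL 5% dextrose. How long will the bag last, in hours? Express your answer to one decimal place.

Duration = 97 mL ÷ 3 mL/hr = 32.33333 hr

32.3 hours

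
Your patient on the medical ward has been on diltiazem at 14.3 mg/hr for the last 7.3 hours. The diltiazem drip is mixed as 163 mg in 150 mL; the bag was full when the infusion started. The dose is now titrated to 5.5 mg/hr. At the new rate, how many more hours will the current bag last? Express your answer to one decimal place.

Initial rate:
Concentration = 163 mg ÷ 150 mL = 1.086667 mg/mL
Rate = 14.3 mg/hr ÷ 1.086667 mg/mL = 13.15951 mL/hr
Volume infused so far = 13.15951 mL/hr × 7.3 hr = 96.06442 mL
Volume remaining = 150 − 96.06442 = 53.93558 mL
New rate:
Rate = 5.5 mg/hr ÷ 1.086667 mg/mL = 5.06135 mL/hr
Time remaining = 53.93558 mL ÷ 5.06135 mL/hr = 10.65636 hr

10.7 hours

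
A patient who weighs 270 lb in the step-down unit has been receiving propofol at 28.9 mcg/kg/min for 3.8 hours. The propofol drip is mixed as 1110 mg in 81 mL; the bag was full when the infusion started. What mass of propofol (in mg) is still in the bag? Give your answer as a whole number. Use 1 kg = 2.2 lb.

301 mg

Weight = 270 lb ÷ 2.2 lb/kg = 122.7273 kg
Dose = 28.9 mcg/kg/min × 122.7273 kg = 3546.818 mcg/min
3546.818 mcg/min × 60 min/hr = 212809.1 mcg/hr
Concentration = 1110 mg ÷ 81 mL = 13.7037 mg/mL = 13703.7 mcg/mL
Rate = 212809.1 mcg/hr ÷ 13703.7 mcg/mL = 15.52931 mL/hr
Volume infused = 15.52931 mL/hr × 3.8 hr = 59.01139 mL
Volume remaining = 81 − 59.01139 = 21.98861 mL
Drug remaining = 21.98861 mL × 13703.7 mcg/mL = 301325.5 mcg = 301.3255 mg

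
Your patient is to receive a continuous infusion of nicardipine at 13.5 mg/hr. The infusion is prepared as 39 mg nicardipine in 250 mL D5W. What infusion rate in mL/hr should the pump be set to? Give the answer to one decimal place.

Concentration = 39 mg ÷ 250 mL = 0.156 mg/mL
Rate = 13.5 mg/hr ÷ 0.156 mg/mL = 86.53846 mL/hr

86.5 mL/hr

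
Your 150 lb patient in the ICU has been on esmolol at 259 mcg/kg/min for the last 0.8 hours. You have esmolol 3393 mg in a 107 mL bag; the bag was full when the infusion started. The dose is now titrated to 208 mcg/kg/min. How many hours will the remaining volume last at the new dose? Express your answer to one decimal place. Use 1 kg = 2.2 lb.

3.0 hours

Initial rate:
Weight = 150 lb ÷ 2.2 lb/kg = 68.18182 kg
Dose = 259 mcg/kg/min × 68.18182 kg = 17659.09 mcg/min
17659.09 mcg/min × 60 min/hr = 1059545 mcg/hr
Concentration = 3393 mg ÷ 107 mL = 31.71028 mg/mL = 31710.28 mcg/mL
Rate = 1059545 mcg/hr ÷ 31710.28 mcg/mL = 33.41331 mL/hr
Volume infused so far = 33.41331 mL/hr × 0.8 hr = 26.73065 mL
Volume remaining = 107 − 26.73065 = 80.26935 mL
New rate:
Dose = 208 mcg/kg/min × 68.18182 kg = 14181.82 mcg/min
14181.82 mcg/min × 60 min/hr = 850909.1 mcg/hr
Rate = 850909.1 mcg/hr ÷ 31710.28 mcg/mL = 26.83386 mL/hr
Time remaining = 80.26935 mL ÷ 26.83386 mL/hr = 2.991346 hr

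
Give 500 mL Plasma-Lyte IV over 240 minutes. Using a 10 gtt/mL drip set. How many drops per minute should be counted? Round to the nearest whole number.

500 mL ÷ (240 min) = 2.083333 mL/min
2.083333 mL/min × 10 gtt/mL = 20.83333 gtt/min

21 gtt/min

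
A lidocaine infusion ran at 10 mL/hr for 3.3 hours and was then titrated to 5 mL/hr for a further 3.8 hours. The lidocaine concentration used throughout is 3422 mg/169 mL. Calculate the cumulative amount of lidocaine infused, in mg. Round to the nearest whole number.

Concentration = 3422 mg ÷ 169 mL = 20.24852 mg/mL
Stage 1: 10 mL/hr × 3.3 hr = 33 mL → 33 mL × 20.24852 mg/mL = 668.2012 mg
Stage 2: 5 mL/hr × 3.8 hr = 19 mL → 19 mL × 20.24852 mg/mL = 384.7219 mg
Total = 668.2012 + 384.7219 = 1052.923 mg

1053 mg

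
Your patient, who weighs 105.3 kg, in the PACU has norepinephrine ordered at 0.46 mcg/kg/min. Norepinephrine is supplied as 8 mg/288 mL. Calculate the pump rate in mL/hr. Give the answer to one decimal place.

Dose = 0.46 mcg/kg/min × 105.3 kg = 48.438 mcg/min
48.438 mcg/min × 60 min/hr = 2906.28 mcg/hr
Concentration = 8 mg ÷ 288 mL = 0.02777778 mg/mL = 27.77778 mcg/mL
Rate = 2906.28 mcg/hr ÷ 27.77778 mcg/mL = 104.6261 mL/hr

104.6 mL/hr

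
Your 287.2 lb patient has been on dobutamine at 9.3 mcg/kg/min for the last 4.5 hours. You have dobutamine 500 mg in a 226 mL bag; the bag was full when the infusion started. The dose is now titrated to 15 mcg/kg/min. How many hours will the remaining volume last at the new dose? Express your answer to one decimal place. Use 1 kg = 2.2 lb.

Initial rate:
Weight = 287.2 lb ÷ 2.2 lb/kg = 130.5455 kg
Dose = 9.3 mcg/kg/min × 130.5455 kg = 1214.073 mcg/min
1214.073 mcg/min × 60 min/hr = 72844.36 mcg/hr
Concentration = 500 mg ÷ 226 mL = 2.212389 mg/mL = 2212.389 mcg/mL
Rate = 72844.36 mcg/hr ÷ 2212.389 mcg/mL = 32.92565 mL/hr
Volume infused so far = 32.92565 mL/hr × 4.5 hr = 148.1654 mL
Volume remaining = 226 − 148.1654 = 77.83456 mL
New rate:
Dose = 15 mcg/kg/min × 130.5455 kg = 1958.182 mcg/min
1958.182 mcg/min × 60 min/hr = 117490.9 mcg/hr
Rate = 117490.9 mcg/hr ÷ 2212.389 mcg/mL = 53.10589 mL/hr
Time remaining = 77.83456 mL ÷ 53.10589 mL/hr = 1.465648 hr

1.5 hours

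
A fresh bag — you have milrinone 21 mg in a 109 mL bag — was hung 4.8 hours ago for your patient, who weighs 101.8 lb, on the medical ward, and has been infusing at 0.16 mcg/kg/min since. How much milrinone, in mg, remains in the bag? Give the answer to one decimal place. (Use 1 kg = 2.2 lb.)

Weight = 101.8 lb ÷ 2.2 lb/kg = 46.27273 kg
Dose = 0.16 mcg/kg/min × 46.27273 kg = 7.403636 mcg/min
7.403636 mcg/min × 60 min/hr = 444.2182 mcg/hr
Concentration = 21 mg ÷ 109 mL = 0.1926606 mg/mL = 192.6606 mcg/mL
Rate = 444.2182 mcg/hr ÷ 192.6606 mcg/mL = 2.305704 mL/hr
Volume infused = 2.305704 mL/hr × 4.8 hr = 11.06738 mL
Volume remaining = 109 − 11.06738 = 97.93262 mL
Drug remaining = 97.93262 mL × 192.6606 mcg/mL = 18867.75 mcg = 18.86775 mg

18.9 mg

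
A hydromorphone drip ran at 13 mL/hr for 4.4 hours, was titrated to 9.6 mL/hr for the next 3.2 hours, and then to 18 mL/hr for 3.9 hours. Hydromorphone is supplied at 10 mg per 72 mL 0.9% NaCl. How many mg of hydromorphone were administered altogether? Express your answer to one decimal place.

22.0 mg

Concentration = 10 mg ÷ 72 mL = 0.1388889 mg/mL
Stage 1: 13 mL/hr × 4.4 hr = 57.2 mL → 57.2 mL × 0.1388889 mg/mL = 7.944444 mg
Stage 2: 9.6 mL/hr × 3.2 hr = 30.72 mL → 30.72 mL × 0.1388889 mg/mL = 4.266667 mg
Stage 3: 18 mL/hr × 3.9 hr = 70.2 mL → 70.2 mL × 0.1388889 mg/mL = 9.75 mg
Total = 7.944444 + 4.266667 + 9.75 = 21.96111 mg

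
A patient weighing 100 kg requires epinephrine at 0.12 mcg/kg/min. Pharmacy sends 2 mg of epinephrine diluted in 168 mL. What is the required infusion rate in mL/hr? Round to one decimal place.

Dose = 0.12 mcg/kg/min × 100 kg = 12 mcg/min
12 mcg/min × 60 min/hr = 720 mcg/hr
Concentration = 2 mg ÷ 168 mL = 0.01190476 mg/mL = 11.90476 mcg/mL
Rate = 720 mcg/hr ÷ 11.90476 mcg/mL = 60.48 mL/hr

60.5 mL/hr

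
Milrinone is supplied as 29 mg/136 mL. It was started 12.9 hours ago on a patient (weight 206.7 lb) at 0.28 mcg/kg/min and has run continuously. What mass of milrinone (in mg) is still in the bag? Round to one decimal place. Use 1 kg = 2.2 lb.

Weight = 206.7 lb ÷ 2.2 lb/kg = 93.95455 kg
Dose = 0.28 mcg/kg/min × 93.95455 kg = 26.30727 mcg/min
26.30727 mcg/min × 60 min/hr = 1578.436 mcg/hr
Concentration = 29 mg ÷ 136 mL = 0.2132353 mg/mL = 213.2353 mcg/mL
Rate = 1578.436 mcg/hr ÷ 213.2353 mcg/mL = 7.402322 mL/hr
Volume infused = 7.402322 mL/hr × 12.9 hr = 95.48996 mL
Volume remaining = 136 − 95.48996 = 40.51004 mL
Drug remaining = 40.51004 mL × 213.2353 mcg/mL = 8638.171 mcg = 8.638171 mg

8.6 mg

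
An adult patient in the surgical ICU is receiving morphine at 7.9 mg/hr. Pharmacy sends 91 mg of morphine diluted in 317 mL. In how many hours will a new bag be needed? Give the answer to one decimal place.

Concentration = 91 mg ÷ 317 mL = 0.2870662 mg/mL
Rate = 7.9 mg/hr ÷ 0.2870662 mg/mL = 27.51978 mL/hr
Duration = 317 mL ÷ 27.51978 mL/hr = 11.51899 hr

11.5 hours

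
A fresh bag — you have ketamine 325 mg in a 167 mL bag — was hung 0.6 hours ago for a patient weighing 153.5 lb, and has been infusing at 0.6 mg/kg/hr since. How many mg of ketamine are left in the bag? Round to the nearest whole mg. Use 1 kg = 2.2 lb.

300 mg

Weight = 153.5 lb ÷ 2.2 lb/kg = 69.77273 kg
Dose = 0.6 mg/kg/hr × 69.77273 kg = 41.86364 mg/hr
Concentration = 325 mg ÷ 167 mL = 1.946108 mg/mL
Rate = 41.86364 mg/hr ÷ 1.946108 mg/mL = 21.51147 mL/hr
Volume infused = 21.51147 mL/hr × 0.6 hr = 12.90688 mL
Volume remaining = 167 − 12.90688 = 154.0931 mL
Drug remaining = 154.0931 mL × 1.946108 mg/mL = 299.8818 mg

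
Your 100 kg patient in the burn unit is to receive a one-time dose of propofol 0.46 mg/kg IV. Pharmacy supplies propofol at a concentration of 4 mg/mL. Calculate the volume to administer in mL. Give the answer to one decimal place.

11.5 mL

Dose = 0.46 mg/kg × 100 kg = 46 mg
Volume = 46 mg ÷ 4 mg/mL = 11.5 mL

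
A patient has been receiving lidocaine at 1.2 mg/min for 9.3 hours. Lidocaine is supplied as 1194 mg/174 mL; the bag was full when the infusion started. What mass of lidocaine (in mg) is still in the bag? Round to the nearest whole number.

1.2 mg/min × 60 min/hr = 72 mg/hr
Concentration = 1194 mg ÷ 174 mL = 6.862069 mg/mL
Rate = 72 mg/hr ÷ 6.862069 mg/mL = 10.49246 mL/hr
Volume infused = 10.49246 mL/hr × 9.3 hr = 97.5799 mL
Volume remaining = 174 − 97.5799 = 76.4201 mL
Drug remaining = 76.4201 mL × 6.862069 mg/mL = 524.4 mg

524 mg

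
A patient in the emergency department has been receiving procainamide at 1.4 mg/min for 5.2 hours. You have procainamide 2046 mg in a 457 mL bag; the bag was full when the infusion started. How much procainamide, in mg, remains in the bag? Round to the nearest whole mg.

1609 mg

1.4 mg/min × 60 min/hr = 84 mg/hr
Concentration = 2046 mg ÷ 457 mL = 4.477024 mg/mL
Rate = 84 mg/hr ÷ 4.477024 mg/mL = 18.76246 mL/hr
Volume infused = 18.76246 mL/hr × 5.2 hr = 97.56481 mL
Volume remaining = 457 − 97.56481 = 359.4352 mL
Drug remaining = 359.4352 mL × 4.477024 mg/mL = 1609.2 mg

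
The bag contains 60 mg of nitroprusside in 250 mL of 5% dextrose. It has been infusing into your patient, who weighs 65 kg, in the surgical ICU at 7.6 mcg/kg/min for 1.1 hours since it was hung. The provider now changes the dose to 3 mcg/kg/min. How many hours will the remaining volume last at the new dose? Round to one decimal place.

Initial rate:
Dose = 7.6 mcg/kg/min × 65 kg = 494 mcg/min
494 mcg/min × 60 min/hr = 29640 mcg/hr
Concentration = 60 mg ÷ 250 mL = 0.24 mg/mL = 240 mcg/mL
Rate = 29640 mcg/hr ÷ 240 mcg/mL = 123.5 mL/hr
Volume infused so far = 123.5 mL/hr × 1.1 hr = 135.85 mL
Volume remaining = 250 − 135.85 = 114.15 mL
New rate:
Dose = 3 mcg/kg/min × 65 kg = 195 mcg/min
195 mcg/min × 60 min/hr = 11700 mcg/hr
Rate = 11700 mcg/hr ÷ 240 mcg/mL = 48.75 mL/hr
Time remaining = 114.15 mL ÷ 48.75 mL/hr = 2.341538 hr

2.3 hours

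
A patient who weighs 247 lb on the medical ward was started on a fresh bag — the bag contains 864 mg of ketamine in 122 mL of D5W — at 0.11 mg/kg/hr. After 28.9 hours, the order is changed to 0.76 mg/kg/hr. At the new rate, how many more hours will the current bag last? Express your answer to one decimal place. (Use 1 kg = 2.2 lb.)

5.9 hours

Initial rate:
Weight = 247 lb ÷ 2.2 lb/kg = 112.2727 kg
Dose = 0.11 mg/kg/hr × 112.2727 kg = 12.35 mg/hr
Concentration = 864 mg ÷ 122 mL = 7.081967 mg/mL
Rate = 12.35 mg/hr ÷ 7.081967 mg/mL = 1.743866 mL/hr
Volume infused so far = 1.743866 mL/hr × 28.9 hr = 50.39772 mL
Volume remaining = 122 − 50.39772 = 71.60228 mL
New rate:
Dose = 0.76 mg/kg/hr × 112.2727 kg = 85.32727 mg/hr
Rate = 85.32727 mg/hr ÷ 7.081967 mg/mL = 12.04853 mL/hr
Time remaining = 71.60228 mL ÷ 12.04853 mL/hr = 5.942824 hr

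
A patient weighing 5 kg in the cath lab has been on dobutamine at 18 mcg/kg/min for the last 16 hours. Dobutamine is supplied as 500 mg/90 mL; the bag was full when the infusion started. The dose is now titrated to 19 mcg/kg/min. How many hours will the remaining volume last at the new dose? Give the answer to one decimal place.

Initial rate:
Dose = 18 mcg/kg/min × 5 kg = 90 mcg/min
90 mcg/min × 60 min/hr = 5400 mcg/hr
Concentration = 500 mg ÷ 90 mL = 5.555556 mg/mL = 5555.556 mcg/mL
Rate = 5400 mcg/hr ÷ 5555.556 mcg/mL = 0.972 mL/hr
Volume infused so far = 0.972 mL/hr × 16 hr = 15.552 mL
Volume remaining = 90 − 15.552 = 74.448 mL
New rate:
Dose = 19 mcg/kg/min × 5 kg = 95 mcg/min
95 mcg/min × 60 min/hr = 5700 mcg/hr
Rate = 5700 mcg/hr ÷ 5555.556 mcg/mL = 1.026 mL/hr
Time remaining = 74.448 mL ÷ 1.026 mL/hr = 72.5614 hr

72.6 hours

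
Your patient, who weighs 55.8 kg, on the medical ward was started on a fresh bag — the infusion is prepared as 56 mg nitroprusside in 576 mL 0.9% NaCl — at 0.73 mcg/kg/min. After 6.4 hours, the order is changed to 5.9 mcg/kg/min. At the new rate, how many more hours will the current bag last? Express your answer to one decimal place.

2.0 hours

Initial rate:
Dose = 0.73 mcg/kg/min × 55.8 kg = 40.734 mcg/min
40.734 mcg/min × 60 min/hr = 2444.04 mcg/hr
Concentration = 56 mg ÷ 576 mL = 0.09722222 mg/mL = 97.22222 mcg/mL
Rate = 2444.04 mcg/hr ÷ 97.22222 mcg/mL = 25.1387 mL/hr
Volume infused so far = 25.1387 mL/hr × 6.4 hr = 160.8877 mL
Volume remaining = 576 − 160.8877 = 415.1123 mL
New rate:
Dose = 5.9 mcg/kg/min × 55.8 kg = 329.22 mcg/min
329.22 mcg/min × 60 min/hr = 19753.2 mcg/hr
Rate = 19753.2 mcg/hr ÷ 97.22222 mcg/mL = 203.1758 mL/hr
Time remaining = 415.1123 mL ÷ 203.1758 mL/hr = 2.043119 hr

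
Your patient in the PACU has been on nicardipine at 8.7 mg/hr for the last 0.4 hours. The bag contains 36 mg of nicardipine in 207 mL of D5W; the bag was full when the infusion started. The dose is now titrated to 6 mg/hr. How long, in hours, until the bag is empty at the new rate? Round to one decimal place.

Initial rate:
Concentration = 36 mg ÷ 207 mL = 0.173913 mg/mL
Rate = 8.7 mg/hr ÷ 0.173913 mg/mL = 50.025 mL/hr
Volume infused so far = 50.025 mL/hr × 0.4 hr = 20.01 mL
Volume remaining = 207 − 20.01 = 186.99 mL
New rate:
Rate = 6 mg/hr ÷ 0.173913 mg/mL = 34.5 mL/hr
Time remaining = 186.99 mL ÷ 34.5 mL/hr = 5.42 hr

5.4 hours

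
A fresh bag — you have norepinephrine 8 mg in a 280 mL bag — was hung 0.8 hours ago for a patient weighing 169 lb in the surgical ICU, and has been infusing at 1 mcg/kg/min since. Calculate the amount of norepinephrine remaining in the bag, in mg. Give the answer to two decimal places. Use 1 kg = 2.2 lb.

Weight = 169 lb ÷ 2.2 lb/kg = 76.81818 kg
Dose = 1 mcg/kg/min × 76.81818 kg = 76.81818 mcg/min
76.81818 mcg/min × 60 min/hr = 4609.091 mcg/hr
Concentration = 8 mg ÷ 280 mL = 0.02857143 mg/mL = 28.57143 mcg/mL
Rate = 4609.091 mcg/hr ÷ 28.57143 mcg/mL = 161.3182 mL/hr
Volume infused = 161.3182 mL/hr × 0.8 hr = 129.0545 mL
Volume remaining = 280 − 129.0545 = 150.9455 mL
Drug remaining = 150.9455 mL × 28.57143 mcg/mL = 4312.727 mcg = 4.312727 mg

4.31 mg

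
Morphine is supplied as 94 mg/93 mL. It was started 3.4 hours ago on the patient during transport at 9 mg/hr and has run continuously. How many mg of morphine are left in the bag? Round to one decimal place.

63.4 mg

Concentration = 94 mg ÷ 93 mL = 1.010753 mg/mL
Rate = 9 mg/hr ÷ 1.010753 mg/mL = 8.904255 mL/hr
Volume infused = 8.904255 mL/hr × 3.4 hr = 30.27447 mL
Volume remaining = 93 − 30.27447 = 62.72553 mL
Drug remaining = 62.72553 mL × 1.010753 mg/mL = 63.4 mg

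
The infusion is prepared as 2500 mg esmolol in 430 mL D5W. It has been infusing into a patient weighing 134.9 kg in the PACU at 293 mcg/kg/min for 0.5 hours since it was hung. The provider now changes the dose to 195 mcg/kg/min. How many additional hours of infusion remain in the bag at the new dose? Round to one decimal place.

Initial rate:
Dose = 293 mcg/kg/min × 134.9 kg = 39525.7 mcg/min
39525.7 mcg/min × 60 min/hr = 2371542 mcg/hr
Concentration = 2500 mg ÷ 430 mL = 5.813953 mg/mL = 5813.953 mcg/mL
Rate = 2371542 mcg/hr ÷ 5813.953 mcg/mL = 407.9052 mL/hr
Volume infused so far = 407.9052 mL/hr × 0.5 hr = 203.9526 mL
Volume remaining = 430 − 203.9526 = 226.0474 mL
New rate:
Dose = 195 mcg/kg/min × 134.9 kg = 26305.5 mcg/min
26305.5 mcg/min × 60 min/hr = 1578330 mcg/hr
Rate = 1578330 mcg/hr ÷ 5813.953 mcg/mL = 271.4728 mL/hr
Time remaining = 226.0474 mL ÷ 271.4728 mL/hr = 0.8326706 hr

0.8 hours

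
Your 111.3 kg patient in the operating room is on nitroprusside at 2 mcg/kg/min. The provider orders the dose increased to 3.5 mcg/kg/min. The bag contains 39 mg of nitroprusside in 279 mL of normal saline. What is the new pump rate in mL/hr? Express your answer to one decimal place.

Dose = 3.5 mcg/kg/min × 111.3 kg = 389.55 mcg/min
389.55 mcg/min × 60 min/hr = 23373 mcg/hr
Concentration = 39 mg ÷ 279 mL = 0.1397849 mg/mL = 139.7849 mcg/mL
Rate = 23373 mcg/hr ÷ 139.7849 mcg/mL = 167.2068 mL/hr

167.2 mL/hr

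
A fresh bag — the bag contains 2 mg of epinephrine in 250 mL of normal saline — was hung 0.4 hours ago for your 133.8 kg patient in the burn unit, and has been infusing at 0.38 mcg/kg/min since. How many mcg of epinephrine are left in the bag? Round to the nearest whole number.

Dose = 0.38 mcg/kg/min × 133.8 kg = 50.844 mcg/min
50.844 mcg/min × 60 min/hr = 3050.64 mcg/hr
Concentration = 2 mg ÷ 250 mL = 0.008 mg/mL = 8 mcg/mL
Rate = 3050.64 mcg/hr ÷ 8 mcg/mL = 381.33 mL/hr
Volume infused = 381.33 mL/hr × 0.4 hr = 152.532 mL
Volume remaining = 250 − 152.532 = 97.468 mL
Drug remaining = 97.468 mL × 8 mcg/mL = 779.744 mcg

780 mcg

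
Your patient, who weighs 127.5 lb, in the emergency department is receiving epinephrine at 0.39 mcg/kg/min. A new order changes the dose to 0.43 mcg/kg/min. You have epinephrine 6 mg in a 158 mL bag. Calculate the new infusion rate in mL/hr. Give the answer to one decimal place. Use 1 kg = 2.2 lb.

39.4 mL/hr

Weight = 127.5 lb ÷ 2.2 lb/kg = 57.95455 kg
Dose = 0.43 mcg/kg/min × 57.95455 kg = 24.92045 mcg/min
24.92045 mcg/min × 60 min/hr = 1495.227 mcg/hr
Concentration = 6 mg ÷ 158 mL = 0.03797468 mg/mL = 37.97468 mcg/mL
Rate = 1495.227 mcg/hr ÷ 37.97468 mcg/mL = 39.37432 mL/hr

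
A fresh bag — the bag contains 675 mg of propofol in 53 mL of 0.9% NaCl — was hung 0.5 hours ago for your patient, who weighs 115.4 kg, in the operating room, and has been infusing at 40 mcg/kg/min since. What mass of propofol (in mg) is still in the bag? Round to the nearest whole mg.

Dose = 40 mcg/kg/min × 115.4 kg = 4616 mcg/min
4616 mcg/min × 60 min/hr = 276960 mcg/hr
Concentration = 675 mg ÷ 53 mL = 12.73585 mg/mL = 12735.85 mcg/mL
Rate = 276960 mcg/hr ÷ 12735.85 mcg/mL = 21.74649 mL/hr
Volume infused = 21.74649 mL/hr × 0.5 hr = 10.87324 mL
Volume remaining = 53 − 10.87324 = 42.12676 mL
Drug remaining = 42.12676 mL × 12735.85 mcg/mL = 536520 mcg = 536.52 mg

537 mg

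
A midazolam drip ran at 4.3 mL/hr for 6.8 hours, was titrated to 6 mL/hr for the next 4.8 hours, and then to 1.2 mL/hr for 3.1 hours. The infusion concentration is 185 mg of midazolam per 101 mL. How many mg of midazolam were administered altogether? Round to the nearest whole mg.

Concentration = 185 mg ÷ 101 mL = 1.831683 mg/mL
Stage 1: 4.3 mL/hr × 6.8 hr = 29.24 mL → 29.24 mL × 1.831683 mg/mL = 53.55842 mg
Stage 2: 6 mL/hr × 4.8 hr = 28.8 mL → 28.8 mL × 1.831683 mg/mL = 52.75248 mg
Stage 3: 1.2 mL/hr × 3.1 hr = 3.72 mL → 3.72 mL × 1.831683 mg/mL = 6.813861 mg
Total = 53.55842 + 52.75248 + 6.813861 = 113.1248 mg

113 mg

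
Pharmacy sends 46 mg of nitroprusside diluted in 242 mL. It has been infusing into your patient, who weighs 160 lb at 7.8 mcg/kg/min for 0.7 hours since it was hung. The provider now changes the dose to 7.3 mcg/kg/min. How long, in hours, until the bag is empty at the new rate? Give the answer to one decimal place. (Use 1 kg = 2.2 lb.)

Initial rate:
Weight = 160 lb ÷ 2.2 lb/kg = 72.72727 kg
Dose = 7.8 mcg/kg/min × 72.72727 kg = 567.2727 mcg/min
567.2727 mcg/min × 60 min/hr = 34036.36 mcg/hr
Concentration = 46 mg ÷ 242 mL = 0.1900826 mg/mL = 190.0826 mcg/mL
Rate = 34036.36 mcg/hr ÷ 190.0826 mcg/mL = 179.0609 mL/hr
Volume infused so far = 179.0609 mL/hr × 0.7 hr = 125.3426 mL
Volume remaining = 242 − 125.3426 = 116.6574 mL
New rate:
Dose = 7.3 mcg/kg/min × 72.72727 kg = 530.9091 mcg/min
530.9091 mcg/min × 60 min/hr = 31854.55 mcg/hr
Rate = 31854.55 mcg/hr ÷ 190.0826 mcg/mL = 167.5826 mL/hr
Time remaining = 116.6574 mL ÷ 167.5826 mL/hr = 0.6961187 hr

0.7 hours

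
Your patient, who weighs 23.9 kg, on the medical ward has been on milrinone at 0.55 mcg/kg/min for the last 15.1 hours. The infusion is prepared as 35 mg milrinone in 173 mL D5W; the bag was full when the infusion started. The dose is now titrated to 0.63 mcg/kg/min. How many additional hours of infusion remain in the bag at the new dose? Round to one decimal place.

Initial rate:
Dose = 0.55 mcg/kg/min × 23.9 kg = 13.145 mcg/min
13.145 mcg/min × 60 min/hr = 788.7 mcg/hr
Concentration = 35 mg ÷ 173 mL = 0.2023121 mg/mL = 202.3121 mcg/mL
Rate = 788.7 mcg/hr ÷ 202.3121 mcg/mL = 3.898431 mL/hr
Volume infused so far = 3.898431 mL/hr × 15.1 hr = 58.86631 mL
Volume remaining = 173 − 58.86631 = 114.1337 mL
New rate:
Dose = 0.63 mcg/kg/min × 23.9 kg = 15.057 mcg/min
15.057 mcg/min × 60 min/hr = 903.42 mcg/hr
Rate = 903.42 mcg/hr ÷ 202.3121 mcg/mL = 4.465476 mL/hr
Time remaining = 114.1337 mL ÷ 4.465476 mL/hr = 25.55913 hr

25.6 hours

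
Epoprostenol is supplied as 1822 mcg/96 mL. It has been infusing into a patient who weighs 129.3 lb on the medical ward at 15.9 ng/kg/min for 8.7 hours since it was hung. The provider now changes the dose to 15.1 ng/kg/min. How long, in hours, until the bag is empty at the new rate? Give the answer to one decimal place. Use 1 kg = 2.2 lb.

Initial rate:
Weight = 129.3 lb ÷ 2.2 lb/kg = 58.77273 kg
Dose = 15.9 ng/kg/min × 58.77273 kg = 934.4864 ng/min
934.4864 ng/min × 60 min/hr = 56069.18 ng/hr
Concentration = 1822 mcg ÷ 96 mL = 18.97917 mcg/mL = 18979.17 ng/mL
Rate = 56069.18 ng/hr ÷ 18979.17 ng/mL = 2.954249 mL/hr
Volume infused so far = 2.954249 mL/hr × 8.7 hr = 25.70197 mL
Volume remaining = 96 − 25.70197 = 70.29803 mL
New rate:
Dose = 15.1 ng/kg/min × 58.77273 kg = 887.4682 ng/min
887.4682 ng/min × 60 min/hr = 53248.09 ng/hr
Rate = 53248.09 ng/hr ÷ 18979.17 ng/mL = 2.805607 mL/hr
Time remaining = 70.29803 mL ÷ 2.805607 mL/hr = 25.05626 hr

25.1 hours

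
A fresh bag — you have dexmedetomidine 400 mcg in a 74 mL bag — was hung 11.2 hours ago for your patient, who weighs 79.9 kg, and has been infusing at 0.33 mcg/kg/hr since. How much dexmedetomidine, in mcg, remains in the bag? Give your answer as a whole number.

Dose = 0.33 mcg/kg/hr × 79.9 kg = 26.367 mcg/hr
Concentration = 400 mcg ÷ 74 mL = 5.405405 mcg/mL
Rate = 26.367 mcg/hr ÷ 5.405405 mcg/mL = 4.877895 mL/hr
Volume infused = 4.877895 mL/hr × 11.2 hr = 54.63242 mL
Volume remaining = 74 − 54.63242 = 19.36758 mL
Drug remaining = 19.36758 mL × 5.405405 mcg/mL = 104.6896 mcg

105 mcg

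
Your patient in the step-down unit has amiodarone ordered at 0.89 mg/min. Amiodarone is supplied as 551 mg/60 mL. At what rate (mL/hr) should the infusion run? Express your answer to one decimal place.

5.8 mL/hr

0.89 mg/min × 60 min/hr = 53.4 mg/hr
Concentration = 551 mg ÷ 60 mL = 9.183333 mg/mL
Rate = 53.4 mg/hr ÷ 9.183333 mg/mL = 5.814882 mL/hr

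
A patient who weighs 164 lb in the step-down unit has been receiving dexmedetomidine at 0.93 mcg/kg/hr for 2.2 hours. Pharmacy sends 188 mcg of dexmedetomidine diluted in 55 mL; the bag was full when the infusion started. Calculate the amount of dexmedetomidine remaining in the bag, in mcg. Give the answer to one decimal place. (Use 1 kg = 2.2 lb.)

35.5 mcg

Weight = 164 lb ÷ 2.2 lb/kg = 74.54545 kg
Dose = 0.93 mcg/kg/hr × 74.54545 kg = 69.32727 mcg/hr
Concentration = 188 mcg ÷ 55 mL = 3.418182 mcg/mL
Rate = 69.32727 mcg/hr ÷ 3.418182 mcg/mL = 20.28191 mL/hr
Volume infused = 20.28191 mL/hr × 2.2 hr = 44.62021 mL
Volume remaining = 55 − 44.62021 = 10.37979 mL
Drug remaining = 10.37979 mL × 3.418182 mcg/mL = 35.48 mcg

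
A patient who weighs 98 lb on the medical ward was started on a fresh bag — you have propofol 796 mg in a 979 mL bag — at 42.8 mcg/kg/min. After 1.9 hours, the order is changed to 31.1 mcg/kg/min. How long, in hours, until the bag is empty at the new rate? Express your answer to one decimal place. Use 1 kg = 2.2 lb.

7.0 hours

Initial rate:
Weight = 98 lb ÷ 2.2 lb/kg = 44.54545 kg
Dose = 42.8 mcg/kg/min × 44.54545 kg = 1906.545 mcg/min
1906.545 mcg/min × 60 min/hr = 114392.7 mcg/hr
Concentration = 796 mg ÷ 979 mL = 0.8130746 mg/mL = 813.0746 mcg/mL
Rate = 114392.7 mcg/hr ÷ 813.0746 mcg/mL = 140.6916 mL/hr
Volume infused so far = 140.6916 mL/hr × 1.9 hr = 267.314 mL
Volume remaining = 979 − 267.314 = 711.686 mL
New rate:
Dose = 31.1 mcg/kg/min × 44.54545 kg = 1385.364 mcg/min
1385.364 mcg/min × 60 min/hr = 83121.82 mcg/hr
Rate = 83121.82 mcg/hr ÷ 813.0746 mcg/mL = 102.2315 mL/hr
Time remaining = 711.686 mL ÷ 102.2315 mL/hr = 6.961515 hr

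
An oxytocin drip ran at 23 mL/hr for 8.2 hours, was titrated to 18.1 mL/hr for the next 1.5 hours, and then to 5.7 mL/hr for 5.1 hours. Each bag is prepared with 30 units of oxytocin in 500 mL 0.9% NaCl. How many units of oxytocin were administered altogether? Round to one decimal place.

Concentration = 30 units ÷ 500 mL = 0.06 units/mL
Stage 1: 23 mL/hr × 8.2 hr = 188.6 mL → 188.6 mL × 0.06 units/mL = 11.316 units
Stage 2: 18.1 mL/hr × 1.5 hr = 27.15 mL → 27.15 mL × 0.06 units/mL = 1.629 units
Stage 3: 5.7 mL/hr × 5.1 hr = 29.07 mL → 29.07 mL × 0.06 units/mL = 1.7442 units
Total = 11.316 + 1.629 + 1.7442 = 14.6892 units

14.7 units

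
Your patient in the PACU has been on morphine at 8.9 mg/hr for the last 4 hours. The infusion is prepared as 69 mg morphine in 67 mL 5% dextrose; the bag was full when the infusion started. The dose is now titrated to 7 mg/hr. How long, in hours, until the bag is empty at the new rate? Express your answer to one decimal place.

Initial rate:
Concentration = 69 mg ÷ 67 mL = 1.029851 mg/mL
Rate = 8.9 mg/hr ÷ 1.029851 mg/mL = 8.642029 mL/hr
Volume infused so far = 8.642029 mL/hr × 4 hr = 34.56812 mL
Volume remaining = 67 − 34.56812 = 32.43188 mL
New rate:
Rate = 7 mg/hr ÷ 1.029851 mg/mL = 6.797101 mL/hr
Time remaining = 32.43188 mL ÷ 6.797101 mL/hr = 4.771429 hr

4.8 hours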